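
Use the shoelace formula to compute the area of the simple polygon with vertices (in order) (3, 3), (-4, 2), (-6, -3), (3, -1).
Area = 69/2

Shoelace formula: Area = (1/2) |Σ_i (x_i · y_{i+1} − x_{i+1} · y_i)| (indices mod n). Compute each cross term:
  (3)(2) − (-4)(3) = 18
  (-4)(-3) − (-6)(2) = 24
  (-6)(-1) − (3)(-3) = 15
  (3)(3) − (3)(-1) = 12
Sum = 69, so (signed) Area = 69/2 = 69/2, |Area| = 69/2.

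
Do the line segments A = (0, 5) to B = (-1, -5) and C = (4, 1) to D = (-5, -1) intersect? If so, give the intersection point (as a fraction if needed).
Yes; intersection at (-1/2, 0) (t = 1/2 on AB, s = 1/2 on CD)

Parametrize AB as A + t(B − A) = (0 + -1 t, 5 + -10 t) and CD as C + s(D − C) = (4 + -9 s, 1 + -2 s). Solve the linear system for (t, s). Determinant = 88 ≠ 0, so a unique intersection of the containing lines exists. Solution: t = 1/2, s = 1/2 — both in [0, 1], so the segments cross. Intersection point: (-1/2, 0).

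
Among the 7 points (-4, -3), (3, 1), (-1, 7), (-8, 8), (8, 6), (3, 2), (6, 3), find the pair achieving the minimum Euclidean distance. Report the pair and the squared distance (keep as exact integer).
Pair = ((3, 1), (3, 2)); squared distance = 1

Compute all C(7, 2) = 21 pairwise squared distances (x_i − x_j)² + (y_i − y_j)². The minimum is 1, attained by the pair ((3, 1), (3, 2)).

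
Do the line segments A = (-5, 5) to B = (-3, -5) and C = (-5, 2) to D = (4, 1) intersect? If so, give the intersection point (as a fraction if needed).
Yes; intersection at (-193/44, 85/44) (t = 27/88 on AB, s = 3/44 on CD)

Parametrize AB as A + t(B − A) = (-5 + 2 t, 5 + -10 t) and CD as C + s(D − C) = (-5 + 9 s, 2 + -1 s). Solve the linear system for (t, s). Determinant = -88 ≠ 0, so a unique intersection of the containing lines exists. Solution: t = 27/88, s = 3/44 — both in [0, 1], so the segments cross. Intersection point: (-193/44, 85/44).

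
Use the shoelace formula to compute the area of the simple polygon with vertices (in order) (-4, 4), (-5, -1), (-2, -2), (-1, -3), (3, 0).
Area = 57/2

Shoelace formula: Area = (1/2) |Σ_i (x_i · y_{i+1} − x_{i+1} · y_i)| (indices mod n). Compute each cross term:
  (-4)(-1) − (-5)(4) = 24
  (-5)(-2) − (-2)(-1) = 8
  (-2)(-3) − (-1)(-2) = 4
  (-1)(0) − (3)(-3) = 9
  (3)(4) − (-4)(0) = 12
Sum = 57, so (signed) Area = 57/2 = 57/2, |Area| = 57/2.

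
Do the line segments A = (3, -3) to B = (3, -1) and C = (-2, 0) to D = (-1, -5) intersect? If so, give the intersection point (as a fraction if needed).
No (intersection of containing lines falls outside at least one segment)

Parametrize and solve: t = -11, s = 5. At least one of these is outside [0, 1], so the segments do not intersect.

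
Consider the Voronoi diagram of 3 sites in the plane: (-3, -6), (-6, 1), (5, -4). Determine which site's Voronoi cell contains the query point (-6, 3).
Nearest site = (-6, 1)

The Voronoi cell of site s contains exactly those query points closer to s than to any other site. Compute squared distances from q = (-6, 3) to each site:
  (-6 − -6)² + (1 − 3)² = 4
  (-3 − -6)² + (-6 − 3)² = 90
  (5 − -6)² + (-4 − 3)² = 170
Minimum is attained by (-6, 1), so q lies in its Voronoi cell.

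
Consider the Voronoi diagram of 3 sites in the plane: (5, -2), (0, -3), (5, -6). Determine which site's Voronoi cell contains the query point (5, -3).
Nearest site = (5, -2)

The Voronoi cell of site s contains exactly those query points closer to s than to any other site. Compute squared distances from q = (5, -3) to each site:
  (5 − 5)² + (-2 − -3)² = 1
  (5 − 5)² + (-6 − -3)² = 9
  (0 − 5)² + (-3 − -3)² = 25
Minimum is attained by (5, -2), so q lies in its Voronoi cell.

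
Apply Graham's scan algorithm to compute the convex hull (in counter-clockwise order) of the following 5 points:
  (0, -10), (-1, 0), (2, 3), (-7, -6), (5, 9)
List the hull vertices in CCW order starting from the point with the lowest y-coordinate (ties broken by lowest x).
Hull (CCW) = [(0, -10), (5, 9), (-7, -6)]

Graham scan procedure:
  1. Find the pivot p₀ = point with lowest y (tie → lowest x): (0, -10).
  2. Sort the remaining points by polar angle around p₀.
  3. Walk through sorted points, maintaining a stack; pop the top while the last three entries make a non-left turn (cross product ≤ 0).
  4. Final stack is the convex hull in CCW order: (0, -10), (5, 9), (-7, -6).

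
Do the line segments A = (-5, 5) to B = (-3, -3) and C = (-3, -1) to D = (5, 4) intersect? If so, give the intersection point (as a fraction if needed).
No (intersection of containing lines falls outside at least one segment)

Parametrize and solve: t = 29/37, s = -2/37. At least one of these is outside [0, 1], so the segments do not intersect.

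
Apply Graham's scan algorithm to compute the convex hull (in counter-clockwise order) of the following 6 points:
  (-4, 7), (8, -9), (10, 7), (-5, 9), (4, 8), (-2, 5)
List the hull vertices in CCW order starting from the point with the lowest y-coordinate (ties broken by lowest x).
Hull (CCW) = [(8, -9), (10, 7), (4, 8), (-5, 9), (-4, 7)]

Graham scan procedure:
  1. Find the pivot p₀ = point with lowest y (tie → lowest x): (8, -9).
  2. Sort the remaining points by polar angle around p₀.
  3. Walk through sorted points, maintaining a stack; pop the top while the last three entries make a non-left turn (cross product ≤ 0).
  4. Final stack is the convex hull in CCW order: (8, -9), (10, 7), (4, 8), (-5, 9), (-4, 7).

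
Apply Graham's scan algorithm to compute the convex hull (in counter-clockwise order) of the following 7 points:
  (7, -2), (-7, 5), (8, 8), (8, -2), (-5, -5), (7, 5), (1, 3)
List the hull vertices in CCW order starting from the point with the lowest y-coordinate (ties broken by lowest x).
Hull (CCW) = [(-5, -5), (8, -2), (8, 8), (-7, 5)]

Graham scan procedure:
  1. Find the pivot p₀ = point with lowest y (tie → lowest x): (-5, -5).
  2. Sort the remaining points by polar angle around p₀.
  3. Walk through sorted points, maintaining a stack; pop the top while the last three entries make a non-left turn (cross product ≤ 0).
  4. Final stack is the convex hull in CCW order: (-5, -5), (8, -2), (8, 8), (-7, 5).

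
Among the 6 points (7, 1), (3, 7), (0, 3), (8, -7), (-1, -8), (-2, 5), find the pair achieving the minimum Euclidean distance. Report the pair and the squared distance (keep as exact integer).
Pair = ((0, 3), (-2, 5)); squared distance = 8

Compute all C(6, 2) = 15 pairwise squared distances (x_i − x_j)² + (y_i − y_j)². The minimum is 8, attained by the pair ((0, 3), (-2, 5)).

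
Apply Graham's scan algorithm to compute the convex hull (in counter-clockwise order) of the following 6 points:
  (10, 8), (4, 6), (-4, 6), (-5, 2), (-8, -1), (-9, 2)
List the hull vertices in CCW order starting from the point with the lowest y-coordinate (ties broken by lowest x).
Hull (CCW) = [(-8, -1), (10, 8), (-4, 6), (-9, 2)]

Graham scan procedure:
  1. Find the pivot p₀ = point with lowest y (tie → lowest x): (-8, -1).
  2. Sort the remaining points by polar angle around p₀.
  3. Walk through sorted points, maintaining a stack; pop the top while the last three entries make a non-left turn (cross product ≤ 0).
  4. Final stack is the convex hull in CCW order: (-8, -1), (10, 8), (-4, 6), (-9, 2).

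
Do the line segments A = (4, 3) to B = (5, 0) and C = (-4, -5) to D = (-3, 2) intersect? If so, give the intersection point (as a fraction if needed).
No (intersection of containing lines falls outside at least one segment)

Parametrize and solve: t = -24/5, s = 16/5. At least one of these is outside [0, 1], so the segments do not intersect.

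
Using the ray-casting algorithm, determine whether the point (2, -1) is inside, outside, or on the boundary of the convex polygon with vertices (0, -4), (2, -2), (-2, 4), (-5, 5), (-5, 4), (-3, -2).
The point (2, -1) lies strictly outside the polygon

Cast a horizontal ray to the right from the query point and count how many polygon edges it crosses (each edge strictly once or zero times, handled with the usual half-open convention). 
Parity of crossings → even ⇒ outside.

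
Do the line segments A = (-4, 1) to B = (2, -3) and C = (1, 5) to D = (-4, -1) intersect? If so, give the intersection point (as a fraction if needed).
Yes; intersection at (-41/14, 2/7) (t = 5/28 on AB, s = 11/14 on CD)

Parametrize AB as A + t(B − A) = (-4 + 6 t, 1 + -4 t) and CD as C + s(D − C) = (1 + -5 s, 5 + -6 s). Solve the linear system for (t, s). Determinant = 56 ≠ 0, so a unique intersection of the containing lines exists. Solution: t = 5/28, s = 11/14 — both in [0, 1], so the segments cross. Intersection point: (-41/14, 2/7).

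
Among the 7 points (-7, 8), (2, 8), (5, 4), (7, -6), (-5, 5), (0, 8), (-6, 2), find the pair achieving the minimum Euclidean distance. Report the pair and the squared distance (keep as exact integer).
Pair = ((2, 8), (0, 8)); squared distance = 4

Compute all C(7, 2) = 21 pairwise squared distances (x_i − x_j)² + (y_i − y_j)². The minimum is 4, attained by the pair ((2, 8), (0, 8)).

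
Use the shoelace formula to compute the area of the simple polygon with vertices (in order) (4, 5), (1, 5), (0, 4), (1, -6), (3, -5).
Area = 63/2

Shoelace formula: Area = (1/2) |Σ_i (x_i · y_{i+1} − x_{i+1} · y_i)| (indices mod n). Compute each cross term:
  (4)(5) − (1)(5) = 15
  (1)(4) − (0)(5) = 4
  (0)(-6) − (1)(4) = -4
  (1)(-5) − (3)(-6) = 13
  (3)(5) − (4)(-5) = 35
Sum = 63, so (signed) Area = 63/2 = 63/2, |Area| = 63/2.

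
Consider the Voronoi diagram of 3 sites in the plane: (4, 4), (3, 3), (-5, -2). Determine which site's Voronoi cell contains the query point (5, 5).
Nearest site = (4, 4)

The Voronoi cell of site s contains exactly those query points closer to s than to any other site. Compute squared distances from q = (5, 5) to each site:
  (4 − 5)² + (4 − 5)² = 2
  (3 − 5)² + (3 − 5)² = 8
  (-5 − 5)² + (-2 − 5)² = 149
Minimum is attained by (4, 4), so q lies in its Voronoi cell.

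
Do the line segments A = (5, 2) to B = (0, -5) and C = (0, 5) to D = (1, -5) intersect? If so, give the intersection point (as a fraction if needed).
Yes; intersection at (50/57, -215/57) (t = 47/57 on AB, s = 50/57 on CD)

Parametrize AB as A + t(B − A) = (5 + -5 t, 2 + -7 t) and CD as C + s(D − C) = (0 + 1 s, 5 + -10 s). Solve the linear system for (t, s). Determinant = -57 ≠ 0, so a unique intersection of the containing lines exists. Solution: t = 47/57, s = 50/57 — both in [0, 1], so the segments cross. Intersection point: (50/57, -215/57).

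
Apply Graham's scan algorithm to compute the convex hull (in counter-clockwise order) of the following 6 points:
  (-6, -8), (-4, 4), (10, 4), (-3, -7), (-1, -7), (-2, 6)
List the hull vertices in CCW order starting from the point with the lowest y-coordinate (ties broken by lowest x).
Hull (CCW) = [(-6, -8), (-1, -7), (10, 4), (-2, 6), (-4, 4)]

Graham scan procedure:
  1. Find the pivot p₀ = point with lowest y (tie → lowest x): (-6, -8).
  2. Sort the remaining points by polar angle around p₀.
  3. Walk through sorted points, maintaining a stack; pop the top while the last three entries make a non-left turn (cross product ≤ 0).
  4. Final stack is the convex hull in CCW order: (-6, -8), (-1, -7), (10, 4), (-2, 6), (-4, 4).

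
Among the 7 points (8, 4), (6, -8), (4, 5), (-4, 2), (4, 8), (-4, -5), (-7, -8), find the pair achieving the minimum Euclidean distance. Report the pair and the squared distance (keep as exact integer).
Pair = ((4, 5), (4, 8)); squared distance = 9

Compute all C(7, 2) = 21 pairwise squared distances (x_i − x_j)² + (y_i − y_j)². The minimum is 9, attained by the pair ((4, 5), (4, 8)).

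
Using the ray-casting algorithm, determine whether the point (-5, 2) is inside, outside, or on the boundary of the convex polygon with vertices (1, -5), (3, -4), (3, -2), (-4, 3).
The point (-5, 2) lies strictly outside the polygon

Cast a horizontal ray to the right from the query point and count how many polygon edges it crosses (each edge strictly once or zero times, handled with the usual half-open convention). 
Parity of crossings → even ⇒ outside.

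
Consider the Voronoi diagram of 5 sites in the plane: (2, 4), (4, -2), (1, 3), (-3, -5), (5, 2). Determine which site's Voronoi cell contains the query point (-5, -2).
Nearest site = (-3, -5)

The Voronoi cell of site s contains exactly those query points closer to s than to any other site. Compute squared distances from q = (-5, -2) to each site:
  (-3 − -5)² + (-5 − -2)² = 13
  (1 − -5)² + (3 − -2)² = 61
  (4 − -5)² + (-2 − -2)² = 81
  (2 − -5)² + (4 − -2)² = 85
  (5 − -5)² + (2 − -2)² = 116
Minimum is attained by (-3, -5), so q lies in its Voronoi cell.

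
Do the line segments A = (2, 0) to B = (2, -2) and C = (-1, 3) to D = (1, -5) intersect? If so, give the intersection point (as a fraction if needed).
No (intersection of containing lines falls outside at least one segment)

Parametrize and solve: t = 9/2, s = 3/2. At least one of these is outside [0, 1], so the segments do not intersect.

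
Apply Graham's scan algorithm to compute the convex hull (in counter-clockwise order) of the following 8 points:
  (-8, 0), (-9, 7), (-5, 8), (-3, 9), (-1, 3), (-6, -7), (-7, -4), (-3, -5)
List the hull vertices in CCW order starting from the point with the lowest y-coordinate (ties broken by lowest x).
Hull (CCW) = [(-6, -7), (-3, -5), (-1, 3), (-3, 9), (-9, 7), (-8, 0), (-7, -4)]

Graham scan procedure:
  1. Find the pivot p₀ = point with lowest y (tie → lowest x): (-6, -7).
  2. Sort the remaining points by polar angle around p₀.
  3. Walk through sorted points, maintaining a stack; pop the top while the last three entries make a non-left turn (cross product ≤ 0).
  4. Final stack is the convex hull in CCW order: (-6, -7), (-3, -5), (-1, 3), (-3, 9), (-9, 7), (-8, 0), (-7, -4).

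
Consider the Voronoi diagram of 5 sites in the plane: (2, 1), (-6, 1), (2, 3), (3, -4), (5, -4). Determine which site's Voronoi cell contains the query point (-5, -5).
Nearest site = (-6, 1)

The Voronoi cell of site s contains exactly those query points closer to s than to any other site. Compute squared distances from q = (-5, -5) to each site:
  (-6 − -5)² + (1 − -5)² = 37
  (3 − -5)² + (-4 − -5)² = 65
  (2 − -5)² + (1 − -5)² = 85
  (5 − -5)² + (-4 − -5)² = 101
  (2 − -5)² + (3 − -5)² = 113
Minimum is attained by (-6, 1), so q lies in its Voronoi cell.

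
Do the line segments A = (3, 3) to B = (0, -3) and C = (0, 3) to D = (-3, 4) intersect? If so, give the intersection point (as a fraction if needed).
No (intersection of containing lines falls outside at least one segment)

Parametrize and solve: t = 1/7, s = -6/7. At least one of these is outside [0, 1], so the segments do not intersect.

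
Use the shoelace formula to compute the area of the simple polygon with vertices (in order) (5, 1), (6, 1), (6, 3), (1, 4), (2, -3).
Area = 19

Shoelace formula: Area = (1/2) |Σ_i (x_i · y_{i+1} − x_{i+1} · y_i)| (indices mod n). Compute each cross term:
  (5)(1) − (6)(1) = -1
  (6)(3) − (6)(1) = 12
  (6)(4) − (1)(3) = 21
  (1)(-3) − (2)(4) = -11
  (2)(1) − (5)(-3) = 17
Sum = 38, so (signed) Area = 38/2 = 19, |Area| = 19.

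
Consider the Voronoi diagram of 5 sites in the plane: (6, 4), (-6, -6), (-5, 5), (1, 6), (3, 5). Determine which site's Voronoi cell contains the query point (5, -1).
Nearest site = (6, 4)

The Voronoi cell of site s contains exactly those query points closer to s than to any other site. Compute squared distances from q = (5, -1) to each site:
  (6 − 5)² + (4 − -1)² = 26
  (3 − 5)² + (5 − -1)² = 40
  (1 − 5)² + (6 − -1)² = 65
  (-5 − 5)² + (5 − -1)² = 136
  (-6 − 5)² + (-6 − -1)² = 146
Minimum is attained by (6, 4), so q lies in its Voronoi cell.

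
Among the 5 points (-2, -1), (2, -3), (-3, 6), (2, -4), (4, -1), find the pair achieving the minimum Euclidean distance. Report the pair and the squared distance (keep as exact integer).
Pair = ((2, -3), (2, -4)); squared distance = 1

Compute all C(5, 2) = 10 pairwise squared distances (x_i − x_j)² + (y_i − y_j)². The minimum is 1, attained by the pair ((2, -3), (2, -4)).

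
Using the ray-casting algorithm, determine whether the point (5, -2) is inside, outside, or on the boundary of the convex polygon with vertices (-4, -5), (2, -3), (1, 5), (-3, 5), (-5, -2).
The point (5, -2) lies strictly outside the polygon

Cast a horizontal ray to the right from the query point and count how many polygon edges it crosses (each edge strictly once or zero times, handled with the usual half-open convention). 
Parity of crossings → even ⇒ outside.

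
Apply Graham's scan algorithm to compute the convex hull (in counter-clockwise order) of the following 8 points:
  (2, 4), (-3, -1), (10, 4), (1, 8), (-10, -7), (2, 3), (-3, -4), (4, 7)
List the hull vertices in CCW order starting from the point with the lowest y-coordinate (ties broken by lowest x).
Hull (CCW) = [(-10, -7), (-3, -4), (10, 4), (4, 7), (1, 8)]

Graham scan procedure:
  1. Find the pivot p₀ = point with lowest y (tie → lowest x): (-10, -7).
  2. Sort the remaining points by polar angle around p₀.
  3. Walk through sorted points, maintaining a stack; pop the top while the last three entries make a non-left turn (cross product ≤ 0).
  4. Final stack is the convex hull in CCW order: (-10, -7), (-3, -4), (10, 4), (4, 7), (1, 8).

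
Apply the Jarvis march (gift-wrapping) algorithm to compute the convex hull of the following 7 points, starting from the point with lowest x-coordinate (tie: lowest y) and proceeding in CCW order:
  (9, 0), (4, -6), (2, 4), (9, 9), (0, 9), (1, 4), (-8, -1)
Hull (CCW) = [(-8, -1), (4, -6), (9, 0), (9, 9), (0, 9)]

Jarvis march: at each step, from the current hull vertex p, select the next vertex q as the point such that every other point lies strictly to the left of (or on) the directed line p → q. (Equivalently: for every other point r, the cross product (q − p) × (r − p) ≥ 0.)
Starting point (lowest x, tie lowest y): (-8, -1). Wrap until returning to start. Resulting hull: (-8, -1), (4, -6), (9, 0), (9, 9), (0, 9).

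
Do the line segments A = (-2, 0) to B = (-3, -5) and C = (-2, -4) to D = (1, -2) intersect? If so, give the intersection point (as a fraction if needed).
No (intersection of containing lines falls outside at least one segment)

Parametrize and solve: t = 12/13, s = -4/13. At least one of these is outside [0, 1], so the segments do not intersect.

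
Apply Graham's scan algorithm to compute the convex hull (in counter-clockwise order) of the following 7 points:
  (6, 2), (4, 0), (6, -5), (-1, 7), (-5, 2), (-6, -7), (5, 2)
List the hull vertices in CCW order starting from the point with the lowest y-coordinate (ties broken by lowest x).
Hull (CCW) = [(-6, -7), (6, -5), (6, 2), (-1, 7), (-5, 2)]

Graham scan procedure:
  1. Find the pivot p₀ = point with lowest y (tie → lowest x): (-6, -7).
  2. Sort the remaining points by polar angle around p₀.
  3. Walk through sorted points, maintaining a stack; pop the top while the last three entries make a non-left turn (cross product ≤ 0).
  4. Final stack is the convex hull in CCW order: (-6, -7), (6, -5), (6, 2), (-1, 7), (-5, 2).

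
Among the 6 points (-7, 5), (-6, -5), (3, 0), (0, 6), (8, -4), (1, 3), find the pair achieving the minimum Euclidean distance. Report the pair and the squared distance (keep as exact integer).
Pair = ((0, 6), (1, 3)); squared distance = 10

Compute all C(6, 2) = 15 pairwise squared distances (x_i − x_j)² + (y_i − y_j)². The minimum is 10, attained by the pair ((0, 6), (1, 3)).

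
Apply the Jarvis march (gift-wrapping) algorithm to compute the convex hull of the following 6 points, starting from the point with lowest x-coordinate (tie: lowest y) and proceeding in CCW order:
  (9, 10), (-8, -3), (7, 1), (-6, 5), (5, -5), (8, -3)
Hull (CCW) = [(-8, -3), (5, -5), (8, -3), (9, 10), (-6, 5)]

Jarvis march: at each step, from the current hull vertex p, select the next vertex q as the point such that every other point lies strictly to the left of (or on) the directed line p → q. (Equivalently: for every other point r, the cross product (q − p) × (r − p) ≥ 0.)
Starting point (lowest x, tie lowest y): (-8, -3). Wrap until returning to start. Resulting hull: (-8, -3), (5, -5), (8, -3), (9, 10), (-6, 5).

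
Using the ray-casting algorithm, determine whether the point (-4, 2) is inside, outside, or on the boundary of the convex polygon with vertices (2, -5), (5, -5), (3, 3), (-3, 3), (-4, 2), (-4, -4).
The point (-4, 2) lies on the polygon boundary

Boundary check: the query satisfies the collinearity and bounding-box conditions for some polygon edge, so it lies exactly on the boundary.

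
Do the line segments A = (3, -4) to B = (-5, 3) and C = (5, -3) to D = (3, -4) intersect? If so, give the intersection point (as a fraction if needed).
Yes; intersection at (3, -4) (t = 0 on AB, s = 1 on CD)

Parametrize AB as A + t(B − A) = (3 + -8 t, -4 + 7 t) and CD as C + s(D − C) = (5 + -2 s, -3 + -1 s). Solve the linear system for (t, s). Determinant = -22 ≠ 0, so a unique intersection of the containing lines exists. Solution: t = 0, s = 1 — both in [0, 1], so the segments cross. Intersection point: (3, -4).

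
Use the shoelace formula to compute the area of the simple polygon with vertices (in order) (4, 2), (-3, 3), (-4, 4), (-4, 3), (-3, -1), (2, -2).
Area = 55/2

Shoelace formula: Area = (1/2) |Σ_i (x_i · y_{i+1} − x_{i+1} · y_i)| (indices mod n). Compute each cross term:
  (4)(3) − (-3)(2) = 18
  (-3)(4) − (-4)(3) = 0
  (-4)(3) − (-4)(4) = 4
  (-4)(-1) − (-3)(3) = 13
  (-3)(-2) − (2)(-1) = 8
  (2)(2) − (4)(-2) = 12
Sum = 55, so (signed) Area = 55/2 = 55/2, |Area| = 55/2.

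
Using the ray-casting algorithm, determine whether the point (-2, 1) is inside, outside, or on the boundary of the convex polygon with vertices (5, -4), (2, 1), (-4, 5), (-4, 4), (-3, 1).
The point (-2, 1) lies strictly inside the polygon

Cast a horizontal ray to the right from the query point and count how many polygon edges it crosses (each edge strictly once or zero times, handled with the usual half-open convention). 
Parity of crossings → odd ⇒ inside.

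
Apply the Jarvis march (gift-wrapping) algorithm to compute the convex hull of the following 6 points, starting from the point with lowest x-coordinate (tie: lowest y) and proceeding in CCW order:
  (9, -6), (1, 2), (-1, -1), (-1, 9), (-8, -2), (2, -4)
Hull (CCW) = [(-8, -2), (9, -6), (-1, 9)]

Jarvis march: at each step, from the current hull vertex p, select the next vertex q as the point such that every other point lies strictly to the left of (or on) the directed line p → q. (Equivalently: for every other point r, the cross product (q − p) × (r − p) ≥ 0.)
Starting point (lowest x, tie lowest y): (-8, -2). Wrap until returning to start. Resulting hull: (-8, -2), (9, -6), (-1, 9).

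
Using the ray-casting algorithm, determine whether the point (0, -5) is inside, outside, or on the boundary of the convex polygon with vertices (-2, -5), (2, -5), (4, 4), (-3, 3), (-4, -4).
The point (0, -5) lies on the polygon boundary

Boundary check: the query satisfies the collinearity and bounding-box conditions for some polygon edge, so it lies exactly on the boundary.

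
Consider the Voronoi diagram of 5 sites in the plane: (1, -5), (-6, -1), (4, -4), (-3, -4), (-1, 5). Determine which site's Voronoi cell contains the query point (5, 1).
Nearest site = (4, -4)

The Voronoi cell of site s contains exactly those query points closer to s than to any other site. Compute squared distances from q = (5, 1) to each site:
  (4 − 5)² + (-4 − 1)² = 26
  (-1 − 5)² + (5 − 1)² = 52
  (1 − 5)² + (-5 − 1)² = 52
  (-3 − 5)² + (-4 − 1)² = 89
  (-6 − 5)² + (-1 − 1)² = 125
Minimum is attained by (4, -4), so q lies in its Voronoi cell.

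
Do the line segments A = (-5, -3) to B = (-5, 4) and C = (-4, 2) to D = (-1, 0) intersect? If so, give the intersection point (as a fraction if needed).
No (intersection of containing lines falls outside at least one segment)

Parametrize and solve: t = 17/21, s = -1/3. At least one of these is outside [0, 1], so the segments do not intersect.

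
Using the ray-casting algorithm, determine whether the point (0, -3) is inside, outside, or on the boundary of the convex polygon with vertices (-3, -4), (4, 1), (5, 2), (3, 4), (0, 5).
The point (0, -3) lies strictly outside the polygon

Cast a horizontal ray to the right from the query point and count how many polygon edges it crosses (each edge strictly once or zero times, handled with the usual half-open convention). 
Parity of crossings → even ⇒ outside.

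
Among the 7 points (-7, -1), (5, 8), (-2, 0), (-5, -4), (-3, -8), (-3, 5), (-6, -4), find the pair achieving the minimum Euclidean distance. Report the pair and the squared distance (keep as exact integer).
Pair = ((-5, -4), (-6, -4)); squared distance = 1

Compute all C(7, 2) = 21 pairwise squared distances (x_i − x_j)² + (y_i − y_j)². The minimum is 1, attained by the pair ((-5, -4), (-6, -4)).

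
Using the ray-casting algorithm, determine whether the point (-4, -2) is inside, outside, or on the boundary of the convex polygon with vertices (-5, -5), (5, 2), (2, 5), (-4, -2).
The point (-4, -2) lies on the polygon boundary

Boundary check: the query satisfies the collinearity and bounding-box conditions for some polygon edge, so it lies exactly on the boundary.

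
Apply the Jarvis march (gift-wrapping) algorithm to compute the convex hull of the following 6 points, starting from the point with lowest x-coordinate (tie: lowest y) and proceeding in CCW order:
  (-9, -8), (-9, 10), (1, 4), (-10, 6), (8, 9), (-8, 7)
Hull (CCW) = [(-10, 6), (-9, -8), (8, 9), (-9, 10)]

Jarvis march: at each step, from the current hull vertex p, select the next vertex q as the point such that every other point lies strictly to the left of (or on) the directed line p → q. (Equivalently: for every other point r, the cross product (q − p) × (r − p) ≥ 0.)
Starting point (lowest x, tie lowest y): (-10, 6). Wrap until returning to start. Resulting hull: (-10, 6), (-9, -8), (8, 9), (-9, 10).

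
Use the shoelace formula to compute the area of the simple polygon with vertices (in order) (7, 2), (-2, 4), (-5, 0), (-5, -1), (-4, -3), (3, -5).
Area = 69

Shoelace formula: Area = (1/2) |Σ_i (x_i · y_{i+1} − x_{i+1} · y_i)| (indices mod n). Compute each cross term:
  (7)(4) − (-2)(2) = 32
  (-2)(0) − (-5)(4) = 20
  (-5)(-1) − (-5)(0) = 5
  (-5)(-3) − (-4)(-1) = 11
  (-4)(-5) − (3)(-3) = 29
  (3)(2) − (7)(-5) = 41
Sum = 138, so (signed) Area = 138/2 = 69, |Area| = 69.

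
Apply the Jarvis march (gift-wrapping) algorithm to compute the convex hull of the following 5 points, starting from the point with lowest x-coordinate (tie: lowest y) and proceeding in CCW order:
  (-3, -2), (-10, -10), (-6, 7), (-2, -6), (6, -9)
Hull (CCW) = [(-10, -10), (6, -9), (-6, 7)]

Jarvis march: at each step, from the current hull vertex p, select the next vertex q as the point such that every other point lies strictly to the left of (or on) the directed line p → q. (Equivalently: for every other point r, the cross product (q − p) × (r − p) ≥ 0.)
Starting point (lowest x, tie lowest y): (-10, -10). Wrap until returning to start. Resulting hull: (-10, -10), (6, -9), (-6, 7).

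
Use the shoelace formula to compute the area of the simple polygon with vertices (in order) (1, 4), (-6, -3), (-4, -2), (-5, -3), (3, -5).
Area = 37

Shoelace formula: Area = (1/2) |Σ_i (x_i · y_{i+1} − x_{i+1} · y_i)| (indices mod n). Compute each cross term:
  (1)(-3) − (-6)(4) = 21
  (-6)(-2) − (-4)(-3) = 0
  (-4)(-3) − (-5)(-2) = 2
  (-5)(-5) − (3)(-3) = 34
  (3)(4) − (1)(-5) = 17
Sum = 74, so (signed) Area = 74/2 = 37, |Area| = 37.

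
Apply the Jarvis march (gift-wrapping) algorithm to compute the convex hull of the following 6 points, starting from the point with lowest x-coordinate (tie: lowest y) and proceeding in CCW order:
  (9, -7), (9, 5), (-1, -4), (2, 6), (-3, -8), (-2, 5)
Hull (CCW) = [(-3, -8), (9, -7), (9, 5), (2, 6), (-2, 5)]

Jarvis march: at each step, from the current hull vertex p, select the next vertex q as the point such that every other point lies strictly to the left of (or on) the directed line p → q. (Equivalently: for every other point r, the cross product (q − p) × (r − p) ≥ 0.)
Starting point (lowest x, tie lowest y): (-3, -8). Wrap until returning to start. Resulting hull: (-3, -8), (9, -7), (9, 5), (2, 6), (-2, 5).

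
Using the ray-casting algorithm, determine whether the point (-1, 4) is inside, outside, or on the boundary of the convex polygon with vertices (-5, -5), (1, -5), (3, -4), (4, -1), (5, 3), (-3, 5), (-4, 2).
The point (-1, 4) lies strictly inside the polygon

Cast a horizontal ray to the right from the query point and count how many polygon edges it crosses (each edge strictly once or zero times, handled with the usual half-open convention). 
Parity of crossings → odd ⇒ inside.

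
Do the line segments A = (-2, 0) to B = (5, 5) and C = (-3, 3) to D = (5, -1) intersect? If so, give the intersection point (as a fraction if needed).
Yes; intersection at (1/17, 25/17) (t = 5/17 on AB, s = 13/34 on CD)

Parametrize AB as A + t(B − A) = (-2 + 7 t, 0 + 5 t) and CD as C + s(D − C) = (-3 + 8 s, 3 + -4 s). Solve the linear system for (t, s). Determinant = 68 ≠ 0, so a unique intersection of the containing lines exists. Solution: t = 5/17, s = 13/34 — both in [0, 1], so the segments cross. Intersection point: (1/17, 25/17).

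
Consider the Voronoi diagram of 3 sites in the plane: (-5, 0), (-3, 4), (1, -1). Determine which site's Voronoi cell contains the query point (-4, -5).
Nearest site = (-5, 0)

The Voronoi cell of site s contains exactly those query points closer to s than to any other site. Compute squared distances from q = (-4, -5) to each site:
  (-5 − -4)² + (0 − -5)² = 26
  (1 − -4)² + (-1 − -5)² = 41
  (-3 − -4)² + (4 − -5)² = 82
Minimum is attained by (-5, 0), so q lies in its Voronoi cell.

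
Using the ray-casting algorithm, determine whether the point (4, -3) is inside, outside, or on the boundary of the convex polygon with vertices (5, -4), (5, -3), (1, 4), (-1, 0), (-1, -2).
The point (4, -3) lies strictly inside the polygon

Cast a horizontal ray to the right from the query point and count how many polygon edges it crosses (each edge strictly once or zero times, handled with the usual half-open convention). 
Parity of crossings → odd ⇒ inside.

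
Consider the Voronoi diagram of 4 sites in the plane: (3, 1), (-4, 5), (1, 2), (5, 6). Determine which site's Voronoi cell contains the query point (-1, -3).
Nearest site = (1, 2)

The Voronoi cell of site s contains exactly those query points closer to s than to any other site. Compute squared distances from q = (-1, -3) to each site:
  (1 − -1)² + (2 − -3)² = 29
  (3 − -1)² + (1 − -3)² = 32
  (-4 − -1)² + (5 − -3)² = 73
  (5 − -1)² + (6 − -3)² = 117
Minimum is attained by (1, 2), so q lies in its Voronoi cell.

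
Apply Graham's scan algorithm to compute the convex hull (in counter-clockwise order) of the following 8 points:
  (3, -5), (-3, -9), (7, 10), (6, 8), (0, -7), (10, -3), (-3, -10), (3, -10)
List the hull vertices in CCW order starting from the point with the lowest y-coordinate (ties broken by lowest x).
Hull (CCW) = [(-3, -10), (3, -10), (10, -3), (7, 10), (-3, -9)]

Graham scan procedure:
  1. Find the pivot p₀ = point with lowest y (tie → lowest x): (-3, -10).
  2. Sort the remaining points by polar angle around p₀.
  3. Walk through sorted points, maintaining a stack; pop the top while the last three entries make a non-left turn (cross product ≤ 0).
  4. Final stack is the convex hull in CCW order: (-3, -10), (3, -10), (10, -3), (7, 10), (-3, -9).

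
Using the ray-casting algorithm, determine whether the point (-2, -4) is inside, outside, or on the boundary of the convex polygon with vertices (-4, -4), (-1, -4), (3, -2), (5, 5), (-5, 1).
The point (-2, -4) lies on the polygon boundary

Boundary check: the query satisfies the collinearity and bounding-box conditions for some polygon edge, so it lies exactly on the boundary.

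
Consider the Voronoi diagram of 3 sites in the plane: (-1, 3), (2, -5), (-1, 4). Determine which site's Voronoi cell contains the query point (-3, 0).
Nearest site = (-1, 3)

The Voronoi cell of site s contains exactly those query points closer to s than to any other site. Compute squared distances from q = (-3, 0) to each site:
  (-1 − -3)² + (3 − 0)² = 13
  (-1 − -3)² + (4 − 0)² = 20
  (2 − -3)² + (-5 − 0)² = 50
Minimum is attained by (-1, 3), so q lies in its Voronoi cell.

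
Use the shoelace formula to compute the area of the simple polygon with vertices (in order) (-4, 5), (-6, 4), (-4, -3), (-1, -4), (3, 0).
Area = 44

Shoelace formula: Area = (1/2) |Σ_i (x_i · y_{i+1} − x_{i+1} · y_i)| (indices mod n). Compute each cross term:
  (-4)(4) − (-6)(5) = 14
  (-6)(-3) − (-4)(4) = 34
  (-4)(-4) − (-1)(-3) = 13
  (-1)(0) − (3)(-4) = 12
  (3)(5) − (-4)(0) = 15
Sum = 88, so (signed) Area = 88/2 = 44, |Area| = 44.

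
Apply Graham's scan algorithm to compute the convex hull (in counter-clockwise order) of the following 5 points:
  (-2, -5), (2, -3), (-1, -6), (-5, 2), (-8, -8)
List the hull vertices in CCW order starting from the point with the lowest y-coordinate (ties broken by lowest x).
Hull (CCW) = [(-8, -8), (-1, -6), (2, -3), (-5, 2)]

Graham scan procedure:
  1. Find the pivot p₀ = point with lowest y (tie → lowest x): (-8, -8).
  2. Sort the remaining points by polar angle around p₀.
  3. Walk through sorted points, maintaining a stack; pop the top while the last three entries make a non-left turn (cross product ≤ 0).
  4. Final stack is the convex hull in CCW order: (-8, -8), (-1, -6), (2, -3), (-5, 2).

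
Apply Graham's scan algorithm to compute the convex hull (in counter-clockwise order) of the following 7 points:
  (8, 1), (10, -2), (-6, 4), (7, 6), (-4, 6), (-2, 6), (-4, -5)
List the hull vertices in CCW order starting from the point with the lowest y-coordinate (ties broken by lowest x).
Hull (CCW) = [(-4, -5), (10, -2), (7, 6), (-4, 6), (-6, 4)]

Graham scan procedure:
  1. Find the pivot p₀ = point with lowest y (tie → lowest x): (-4, -5).
  2. Sort the remaining points by polar angle around p₀.
  3. Walk through sorted points, maintaining a stack; pop the top while the last three entries make a non-left turn (cross product ≤ 0).
  4. Final stack is the convex hull in CCW order: (-4, -5), (10, -2), (7, 6), (-4, 6), (-6, 4).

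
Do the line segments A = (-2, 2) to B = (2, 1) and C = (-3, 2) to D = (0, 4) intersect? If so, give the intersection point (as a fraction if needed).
No (intersection of containing lines falls outside at least one segment)

Parametrize and solve: t = -2/11, s = 1/11. At least one of these is outside [0, 1], so the segments do not intersect.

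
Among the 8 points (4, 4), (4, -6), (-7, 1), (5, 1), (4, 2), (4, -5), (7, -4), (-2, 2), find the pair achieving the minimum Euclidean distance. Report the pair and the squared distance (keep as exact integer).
Pair = ((4, -6), (4, -5)); squared distance = 1

Compute all C(8, 2) = 28 pairwise squared distances (x_i − x_j)² + (y_i − y_j)². The minimum is 1, attained by the pair ((4, -6), (4, -5)).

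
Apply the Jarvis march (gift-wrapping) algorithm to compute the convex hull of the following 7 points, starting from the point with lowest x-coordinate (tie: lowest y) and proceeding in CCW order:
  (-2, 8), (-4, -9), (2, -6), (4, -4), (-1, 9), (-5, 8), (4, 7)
Hull (CCW) = [(-5, 8), (-4, -9), (2, -6), (4, -4), (4, 7), (-1, 9)]

Jarvis march: at each step, from the current hull vertex p, select the next vertex q as the point such that every other point lies strictly to the left of (or on) the directed line p → q. (Equivalently: for every other point r, the cross product (q − p) × (r − p) ≥ 0.)
Starting point (lowest x, tie lowest y): (-5, 8). Wrap until returning to start. Resulting hull: (-5, 8), (-4, -9), (2, -6), (4, -4), (4, 7), (-1, 9).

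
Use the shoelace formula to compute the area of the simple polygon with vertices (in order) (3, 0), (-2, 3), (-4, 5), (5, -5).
Area = 21/2

Shoelace formula: Area = (1/2) |Σ_i (x_i · y_{i+1} − x_{i+1} · y_i)| (indices mod n). Compute each cross term:
  (3)(3) − (-2)(0) = 9
  (-2)(5) − (-4)(3) = 2
  (-4)(-5) − (5)(5) = -5
  (5)(0) − (3)(-5) = 15
Sum = 21, so (signed) Area = 21/2 = 21/2, |Area| = 21/2.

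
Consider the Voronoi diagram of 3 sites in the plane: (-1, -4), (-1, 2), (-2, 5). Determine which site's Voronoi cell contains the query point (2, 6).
Nearest site = (-2, 5)

The Voronoi cell of site s contains exactly those query points closer to s than to any other site. Compute squared distances from q = (2, 6) to each site:
  (-2 − 2)² + (5 − 6)² = 17
  (-1 − 2)² + (2 − 6)² = 25
  (-1 − 2)² + (-4 − 6)² = 109
Minimum is attained by (-2, 5), so q lies in its Voronoi cell.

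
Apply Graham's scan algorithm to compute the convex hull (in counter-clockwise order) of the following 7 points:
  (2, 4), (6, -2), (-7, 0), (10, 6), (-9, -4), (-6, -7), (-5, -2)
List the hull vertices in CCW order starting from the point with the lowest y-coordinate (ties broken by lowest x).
Hull (CCW) = [(-6, -7), (6, -2), (10, 6), (2, 4), (-7, 0), (-9, -4)]

Graham scan procedure:
  1. Find the pivot p₀ = point with lowest y (tie → lowest x): (-6, -7).
  2. Sort the remaining points by polar angle around p₀.
  3. Walk through sorted points, maintaining a stack; pop the top while the last three entries make a non-left turn (cross product ≤ 0).
  4. Final stack is the convex hull in CCW order: (-6, -7), (6, -2), (10, 6), (2, 4), (-7, 0), (-9, -4).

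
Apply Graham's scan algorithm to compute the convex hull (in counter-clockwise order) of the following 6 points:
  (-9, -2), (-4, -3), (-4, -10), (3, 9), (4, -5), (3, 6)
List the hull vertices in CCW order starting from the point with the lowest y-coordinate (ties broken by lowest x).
Hull (CCW) = [(-4, -10), (4, -5), (3, 9), (-9, -2)]

Graham scan procedure:
  1. Find the pivot p₀ = point with lowest y (tie → lowest x): (-4, -10).
  2. Sort the remaining points by polar angle around p₀.
  3. Walk through sorted points, maintaining a stack; pop the top while the last three entries make a non-left turn (cross product ≤ 0).
  4. Final stack is the convex hull in CCW order: (-4, -10), (4, -5), (3, 9), (-9, -2).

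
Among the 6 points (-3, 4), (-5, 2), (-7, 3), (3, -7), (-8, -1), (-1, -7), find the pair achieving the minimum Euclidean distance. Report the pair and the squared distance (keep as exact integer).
Pair = ((-5, 2), (-7, 3)); squared distance = 5

Compute all C(6, 2) = 15 pairwise squared distances (x_i − x_j)² + (y_i − y_j)². The minimum is 5, attained by the pair ((-5, 2), (-7, 3)).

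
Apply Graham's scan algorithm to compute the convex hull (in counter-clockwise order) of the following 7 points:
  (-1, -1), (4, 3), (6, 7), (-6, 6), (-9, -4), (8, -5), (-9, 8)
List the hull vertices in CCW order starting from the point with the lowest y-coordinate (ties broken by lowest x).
Hull (CCW) = [(8, -5), (6, 7), (-9, 8), (-9, -4)]

Graham scan procedure:
  1. Find the pivot p₀ = point with lowest y (tie → lowest x): (8, -5).
  2. Sort the remaining points by polar angle around p₀.
  3. Walk through sorted points, maintaining a stack; pop the top while the last three entries make a non-left turn (cross product ≤ 0).
  4. Final stack is the convex hull in CCW order: (8, -5), (6, 7), (-9, 8), (-9, -4).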